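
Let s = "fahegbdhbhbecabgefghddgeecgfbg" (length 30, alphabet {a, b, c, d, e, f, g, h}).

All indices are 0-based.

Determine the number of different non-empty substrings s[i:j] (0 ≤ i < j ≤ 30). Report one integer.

439

rank | idx | suffix
   0 |  13 | abgefghddgeecgfbg
   1 |   1 | ahegbdhbhbecabgefghddgeecgfbg
   2 |   5 | bdhbhbecabgefghddgeecgfbg
   3 |  10 | becabgefghddgeecgfbg
   4 |  28 | bg
   5 |  14 | bgefghddgeecgfbg
   6 |   8 | bhbecabgefghddgeecgfbg
   7 |  12 | cabgefghddgeecgfbg
   8 |  25 | cgfbg
   9 |  20 | ddgeecgfbg
  10 |  21 | dgeecgfbg
  11 |   6 | dhbhbecabgefghddgeecgfbg
  12 |  11 | ecabgefghddgeecgfbg
  13 |  24 | ecgfbg
  14 |  23 | eecgfbg
  15 |  16 | efghddgeecgfbg
  16 |   3 | egbdhbhbecabgefghddgeecgfbg
  17 |   0 | fahegbdhbhbecabgefghddgeecgfbg
  18 |  27 | fbg
  19 |  17 | fghddgeecgfbg
  20 |  29 | g
  21 |   4 | gbdhbhbecabgefghddgeecgfbg
  22 |  22 | geecgfbg
  23 |  15 | gefghddgeecgfbg
  24 |  26 | gfbg
  25 |  18 | ghddgeecgfbg
  26 |   9 | hbecabgefghddgeecgfbg
  27 |   7 | hbhbecabgefghddgeecgfbg
  28 |  19 | hddgeecgfbg
  29 |   2 | hegbdhbhbecabgefghddgeecgfbg

SA = [13, 1, 5, 10, 28, 14, 8, 12, 25, 20, 21, 6, 11, 24, 23, 16, 3, 0, 27, 17, 29, 4, 22, 15, 26, 18, 9, 7, 19, 2]
[i] adj suffixes → lcp
  [1] 13/1 → 1 ('a')
  [2] 1/5 → 0 ('')
  [3] 5/10 → 1 ('b')
  [4] 10/28 → 1 ('b')
  [5] 28/14 → 2 ('bg')
  [6] 14/8 → 1 ('b')
  [7] 8/12 → 0 ('')
  [8] 12/25 → 1 ('c')
  [9] 25/20 → 0 ('')
  [10] 20/21 → 1 ('d')
  [11] 21/6 → 1 ('d')
  [12] 6/11 → 0 ('')
  [13] 11/24 → 2 ('ec')
  [14] 24/23 → 1 ('e')
  [15] 23/16 → 1 ('e')
  [16] 16/3 → 1 ('e')
  [17] 3/0 → 0 ('')
  [18] 0/27 → 1 ('f')
  [19] 27/17 → 1 ('f')
  [20] 17/29 → 0 ('')
  [21] 29/4 → 1 ('g')
  [22] 4/22 → 1 ('g')
  [23] 22/15 → 2 ('ge')
  [24] 15/26 → 1 ('g')
  [25] 26/18 → 1 ('g')
  [26] 18/9 → 0 ('')
  [27] 9/7 → 2 ('hb')
  [28] 7/19 → 1 ('h')
  [29] 19/2 → 1 ('h')

n(n+1)/2 = 30·31/2 = 465
Σ LCP = 0 + 1 + 0 + 1 + 1 + 2 + 1 + 0 + 1 + 0 + 1 + 1 + 0 + 2 + 1 + 1 + 1 + 0 + 1 + 1 + 0 + 1 + 1 + 2 + 1 + 1 + 0 + 2 + 1 + 1 = 26
distinct = 465 − 26 = 439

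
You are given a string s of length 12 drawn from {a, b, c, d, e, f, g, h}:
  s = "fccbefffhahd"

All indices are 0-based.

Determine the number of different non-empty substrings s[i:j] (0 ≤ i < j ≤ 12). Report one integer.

sorted suffixes:
  #0 SA[0]=9  'ahd'
  #1 SA[1]=3  'befffhahd'
  #2 SA[2]=2  'cbefffhahd'
  #3 SA[3]=1  'ccbefffhahd'
  #4 SA[4]=11  'd'
  #5 SA[5]=4  'efffhahd'
  #6 SA[6]=0  'fccbefffhahd'
  #7 SA[7]=5  'fffhahd'
  #8 SA[8]=6  'ffhahd'
  #9 SA[9]=7  'fhahd'
  #10 SA[10]=8  'hahd'
  #11 SA[11]=10  'hd'

SA = [9, 3, 2, 1, 11, 4, 0, 5, 6, 7, 8, 10]
[i] adj suffixes → lcp
  [1] 9/3 → 0 ('')
  [2] 3/2 → 0 ('')
  [3] 2/1 → 1 ('c')
  [4] 1/11 → 0 ('')
  [5] 11/4 → 0 ('')
  [6] 4/0 → 0 ('')
  [7] 0/5 → 1 ('f')
  [8] 5/6 → 2 ('ff')
  [9] 6/7 → 1 ('f')
  [10] 7/8 → 0 ('')
  [11] 8/10 → 1 ('h')

n(n+1)/2 = 12·13/2 = 78
Σ LCP = 0 + 0 + 0 + 1 + 0 + 0 + 0 + 1 + 2 + 1 + 0 + 1 = 6
distinct = 78 − 6 = 72

72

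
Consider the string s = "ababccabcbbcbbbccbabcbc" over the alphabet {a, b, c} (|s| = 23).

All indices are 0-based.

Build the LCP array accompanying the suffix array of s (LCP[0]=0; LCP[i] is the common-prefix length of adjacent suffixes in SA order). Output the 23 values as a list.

sorted suffixes:
  #0 SA[0]=0  'ababccabcbbcbbbccbabcbc'
  #1 SA[1]=6  'abcbbcbbbccbabcbc'
  #2 SA[2]=18  'abcbc'
  #3 SA[3]=2  'abccabcbbcbbbccbabcbc'
  #4 SA[4]=17  'babcbc'
  #5 SA[5]=1  'babccabcbbcbbbccbabcbc'
  #6 SA[6]=12  'bbbccbabcbc'
  #7 SA[7]=9  'bbcbbbccbabcbc'
  #8 SA[8]=13  'bbccbabcbc'
  #9 SA[9]=21  'bc'
  #10 SA[10]=10  'bcbbbccbabcbc'
  #11 SA[11]=7  'bcbbcbbbccbabcbc'
  #12 SA[12]=19  'bcbc'
  #13 SA[13]=3  'bccabcbbcbbbccbabcbc'
  #14 SA[14]=14  'bccbabcbc'
  #15 SA[15]=22  'c'
  #16 SA[16]=5  'cabcbbcbbbccbabcbc'
  #17 SA[17]=16  'cbabcbc'
  #18 SA[18]=11  'cbbbccbabcbc'
  #19 SA[19]=8  'cbbcbbbccbabcbc'
  #20 SA[20]=20  'cbc'
  #21 SA[21]=4  'ccabcbbcbbbccbabcbc'
  #22 SA[22]=15  'ccbabcbc'

SA = [0, 6, 18, 2, 17, 1, 12, 9, 13, 21, 10, 7, 19, 3, 14, 22, 5, 16, 11, 8, 20, 4, 15]
rank  pair      lcp
   1  s[0:],s[6:]  2  'ab'
   2  s[6:],s[18:]  4  'abcb'
   3  s[18:],s[2:]  3  'abc'
   4  s[2:],s[17:]  0  ''
   5  s[17:],s[1:]  4  'babc'
   6  s[1:],s[12:]  1  'b'
   7  s[12:],s[9:]  2  'bb'
   8  s[9:],s[13:]  3  'bbc'
   9  s[13:],s[21:]  1  'b'
  10  s[21:],s[10:]  2  'bc'
  11  s[10:],s[7:]  4  'bcbb'
  12  s[7:],s[19:]  3  'bcb'
  13  s[19:],s[3:]  2  'bc'
  14  s[3:],s[14:]  3  'bcc'
  15  s[14:],s[22:]  0  ''
  16  s[22:],s[5:]  1  'c'
  17  s[5:],s[16:]  1  'c'
  18  s[16:],s[11:]  2  'cb'
  19  s[11:],s[8:]  3  'cbb'
  20  s[8:],s[20:]  2  'cb'
  21  s[20:],s[4:]  1  'c'
  22  s[4:],s[15:]  2  'cc'

[0, 2, 4, 3, 0, 4, 1, 2, 3, 1, 2, 4, 3, 2, 3, 0, 1, 1, 2, 3, 2, 1, 2]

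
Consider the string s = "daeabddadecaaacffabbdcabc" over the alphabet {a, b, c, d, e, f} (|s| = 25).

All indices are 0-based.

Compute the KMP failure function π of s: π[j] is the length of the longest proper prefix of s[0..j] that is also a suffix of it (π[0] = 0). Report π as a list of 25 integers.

[0, 0, 0, 0, 0, 1, 1, 2, 1, 0, 0, 0, 0, 0, 0, 0, 0, 0, 0, 0, 1, 0, 0, 0, 0]

π[0] = 0
j=1 s[j]='a': π[1]=0 (border '')
j=2 s[j]='e': π[2]=0 (border '')
j=3 s[j]='a': π[3]=0 (border '')
j=4 s[j]='b': π[4]=0 (border '')
j=5 s[j]='d': π[5]=1 (border 'd')
j=6 s[j]='d': k: 1→0; π[6]=1 (border 'd')
j=7 s[j]='a': π[7]=2 (border 'da')
j=8 s[j]='d': k: 2→0; π[8]=1 (border 'd')
j=9 s[j]='e': k: 1→0; π[9]=0 (border '')
j=10 s[j]='c': π[10]=0 (border '')
j=11 s[j]='a': π[11]=0 (border '')
j=12 s[j]='a': π[12]=0 (border '')
j=13 s[j]='a': π[13]=0 (border '')
j=14 s[j]='c': π[14]=0 (border '')
j=15 s[j]='f': π[15]=0 (border '')
j=16 s[j]='f': π[16]=0 (border '')
j=17 s[j]='a': π[17]=0 (border '')
j=18 s[j]='b': π[18]=0 (border '')
j=19 s[j]='b': π[19]=0 (border '')
j=20 s[j]='d': π[20]=1 (border 'd')
j=21 s[j]='c': k: 1→0; π[21]=0 (border '')
j=22 s[j]='a': π[22]=0 (border '')
j=23 s[j]='b': π[23]=0 (border '')
j=24 s[j]='c': π[24]=0 (border '')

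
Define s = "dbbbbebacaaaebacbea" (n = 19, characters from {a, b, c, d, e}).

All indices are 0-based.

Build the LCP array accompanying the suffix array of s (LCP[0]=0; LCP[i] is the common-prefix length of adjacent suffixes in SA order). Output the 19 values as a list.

sorted suffixes:
  #0 SA[0]=18  'a'
  #1 SA[1]=9  'aaaebacbea'
  #2 SA[2]=10  'aaebacbea'
  #3 SA[3]=7  'acaaaebacbea'
  #4 SA[4]=14  'acbea'
  #5 SA[5]=11  'aebacbea'
  #6 SA[6]=6  'bacaaaebacbea'
  #7 SA[7]=13  'bacbea'
  #8 SA[8]=1  'bbbbebacaaaebacbea'
  #9 SA[9]=2  'bbbebacaaaebacbea'
  #10 SA[10]=3  'bbebacaaaebacbea'
  #11 SA[11]=16  'bea'
  #12 SA[12]=4  'bebacaaaebacbea'
  #13 SA[13]=8  'caaaebacbea'
  #14 SA[14]=15  'cbea'
  #15 SA[15]=0  'dbbbbebacaaaebacbea'
  #16 SA[16]=17  'ea'
  #17 SA[17]=5  'ebacaaaebacbea'
  #18 SA[18]=12  'ebacbea'

SA = [18, 9, 10, 7, 14, 11, 6, 13, 1, 2, 3, 16, 4, 8, 15, 0, 17, 5, 12]
rank  pair      lcp
   1  s[18:],s[9:]  1  'a'
   2  s[9:],s[10:]  2  'aa'
   3  s[10:],s[7:]  1  'a'
   4  s[7:],s[14:]  2  'ac'
   5  s[14:],s[11:]  1  'a'
   6  s[11:],s[6:]  0  ''
   7  s[6:],s[13:]  3  'bac'
   8  s[13:],s[1:]  1  'b'
   9  s[1:],s[2:]  3  'bbb'
  10  s[2:],s[3:]  2  'bb'
  11  s[3:],s[16:]  1  'b'
  12  s[16:],s[4:]  2  'be'
  13  s[4:],s[8:]  0  ''
  14  s[8:],s[15:]  1  'c'
  15  s[15:],s[0:]  0  ''
  16  s[0:],s[17:]  0  ''
  17  s[17:],s[5:]  1  'e'
  18  s[5:],s[12:]  4  'ebac'

[0, 1, 2, 1, 2, 1, 0, 3, 1, 3, 2, 1, 2, 0, 1, 0, 0, 1, 4]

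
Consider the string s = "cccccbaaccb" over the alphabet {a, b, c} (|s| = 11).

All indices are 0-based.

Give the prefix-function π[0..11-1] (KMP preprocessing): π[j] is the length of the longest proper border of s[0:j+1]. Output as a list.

π[0] = 0
j=1 s[j]='c': π[1]=1 (border 'c')
j=2 s[j]='c': π[2]=2 (border 'cc')
j=3 s[j]='c': π[3]=3 (border 'ccc')
j=4 s[j]='c': π[4]=4 (border 'cccc')
j=5 s[j]='b': k: 4→3→2→1→0; π[5]=0 (border '')
j=6 s[j]='a': π[6]=0 (border '')
j=7 s[j]='a': π[7]=0 (border '')
j=8 s[j]='c': π[8]=1 (border 'c')
j=9 s[j]='c': π[9]=2 (border 'cc')
j=10 s[j]='b': k: 2→1→0; π[10]=0 (border '')

[0, 1, 2, 3, 4, 0, 0, 0, 1, 2, 0]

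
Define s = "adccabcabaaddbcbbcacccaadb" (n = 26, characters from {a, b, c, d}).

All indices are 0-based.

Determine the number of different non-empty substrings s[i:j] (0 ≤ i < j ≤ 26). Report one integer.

sorted suffixes:
  #0 SA[0]=22  'aadb'
  #1 SA[1]=9  'aaddbcbbcacccaadb'
  #2 SA[2]=7  'abaaddbcbbcacccaadb'
  #3 SA[3]=4  'abcabaaddbcbbcacccaadb'
  #4 SA[4]=18  'acccaadb'
  #5 SA[5]=23  'adb'
  #6 SA[6]=0  'adccabcabaaddbcbbcacccaadb'
  #7 SA[7]=10  'addbcbbcacccaadb'
  #8 SA[8]=25  'b'
  #9 SA[9]=8  'baaddbcbbcacccaadb'
  #10 SA[10]=15  'bbcacccaadb'
  #11 SA[11]=5  'bcabaaddbcbbcacccaadb'
  #12 SA[12]=16  'bcacccaadb'
  #13 SA[13]=13  'bcbbcacccaadb'
  #14 SA[14]=21  'caadb'
  #15 SA[15]=6  'cabaaddbcbbcacccaadb'
  #16 SA[16]=3  'cabcabaaddbcbbcacccaadb'
  #17 SA[17]=17  'cacccaadb'
  #18 SA[18]=14  'cbbcacccaadb'
  #19 SA[19]=20  'ccaadb'
  #20 SA[20]=2  'ccabcabaaddbcbbcacccaadb'
  #21 SA[21]=19  'cccaadb'
  #22 SA[22]=24  'db'
  #23 SA[23]=12  'dbcbbcacccaadb'
  #24 SA[24]=1  'dccabcabaaddbcbbcacccaadb'
  #25 SA[25]=11  'ddbcbbcacccaadb'

SA = [22, 9, 7, 4, 18, 23, 0, 10, 25, 8, 15, 5, 16, 13, 21, 6, 3, 17, 14, 20, 2, 19, 24, 12, 1, 11]
i: (SA[i-1],SA[i]) lcp shared
  1: (22,9) 3 'aad'
  2: (9,7) 1 'a'
  3: (7,4) 2 'ab'
  4: (4,18) 1 'a'
  5: (18,23) 1 'a'
  6: (23,0) 2 'ad'
  7: (0,10) 2 'ad'
  8: (10,25) 0 ''
  9: (25,8) 1 'b'
  10: (8,15) 1 'b'
  11: (15,5) 1 'b'
  12: (5,16) 3 'bca'
  13: (16,13) 2 'bc'
  14: (13,21) 0 ''
  15: (21,6) 2 'ca'
  16: (6,3) 3 'cab'
  17: (3,17) 2 'ca'
  18: (17,14) 1 'c'
  19: (14,20) 1 'c'
  20: (20,2) 3 'cca'
  21: (2,19) 2 'cc'
  22: (19,24) 0 ''
  23: (24,12) 2 'db'
  24: (12,1) 1 'd'
  25: (1,11) 1 'd'

n(n+1)/2 = 26·27/2 = 351
Σ LCP = 0 + 3 + 1 + 2 + 1 + 1 + 2 + 2 + 0 + 1 + 1 + 1 + 3 + 2 + 0 + 2 + 3 + 2 + 1 + 1 + 3 + 2 + 0 + 2 + 1 + 1 = 38
distinct = 351 − 38 = 313

313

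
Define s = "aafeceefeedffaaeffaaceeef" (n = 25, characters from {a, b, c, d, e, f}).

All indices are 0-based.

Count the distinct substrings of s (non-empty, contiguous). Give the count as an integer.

289

sorted suffixes:
  #0 SA[0]=18  'aaceeef'
  #1 SA[1]=13  'aaeffaaceeef'
  #2 SA[2]=0  'aafeceefeedffaaeffaaceeef'
  #3 SA[3]=19  'aceeef'
  #4 SA[4]=14  'aeffaaceeef'
  #5 SA[5]=1  'afeceefeedffaaeffaaceeef'
  #6 SA[6]=20  'ceeef'
  #7 SA[7]=4  'ceefeedffaaeffaaceeef'
  #8 SA[8]=10  'dffaaeffaaceeef'
  #9 SA[9]=3  'eceefeedffaaeffaaceeef'
  #10 SA[10]=9  'edffaaeffaaceeef'
  #11 SA[11]=8  'eedffaaeffaaceeef'
  #12 SA[12]=21  'eeef'
  #13 SA[13]=22  'eef'
  #14 SA[14]=5  'eefeedffaaeffaaceeef'
  #15 SA[15]=23  'ef'
  #16 SA[16]=6  'efeedffaaeffaaceeef'
  #17 SA[17]=15  'effaaceeef'
  #18 SA[18]=24  'f'
  #19 SA[19]=17  'faaceeef'
  #20 SA[20]=12  'faaeffaaceeef'
  #21 SA[21]=2  'feceefeedffaaeffaaceeef'
  #22 SA[22]=7  'feedffaaeffaaceeef'
  #23 SA[23]=16  'ffaaceeef'
  #24 SA[24]=11  'ffaaeffaaceeef'

SA = [18, 13, 0, 19, 14, 1, 20, 4, 10, 3, 9, 8, 21, 22, 5, 23, 6, 15, 24, 17, 12, 2, 7, 16, 11]
rank  pair      lcp
   1  s[18:],s[13:]  2  'aa'
   2  s[13:],s[0:]  2  'aa'
   3  s[0:],s[19:]  1  'a'
   4  s[19:],s[14:]  1  'a'
   5  s[14:],s[1:]  1  'a'
   6  s[1:],s[20:]  0  ''
   7  s[20:],s[4:]  3  'cee'
   8  s[4:],s[10:]  0  ''
   9  s[10:],s[3:]  0  ''
  10  s[3:],s[9:]  1  'e'
  11  s[9:],s[8:]  1  'e'
  12  s[8:],s[21:]  2  'ee'
  13  s[21:],s[22:]  2  'ee'
  14  s[22:],s[5:]  3  'eef'
  15  s[5:],s[23:]  1  'e'
  16  s[23:],s[6:]  2  'ef'
  17  s[6:],s[15:]  2  'ef'
  18  s[15:],s[24:]  0  ''
  19  s[24:],s[17:]  1  'f'
  20  s[17:],s[12:]  3  'faa'
  21  s[12:],s[2:]  1  'f'
  22  s[2:],s[7:]  2  'fe'
  23  s[7:],s[16:]  1  'f'
  24  s[16:],s[11:]  4  'ffaa'

n(n+1)/2 = 25·26/2 = 325
Σ LCP = 0 + 2 + 2 + 1 + 1 + 1 + 0 + 3 + 0 + 0 + 1 + 1 + 2 + 2 + 3 + 1 + 2 + 2 + 0 + 1 + 3 + 1 + 2 + 1 + 4 = 36
distinct = 325 − 36 = 289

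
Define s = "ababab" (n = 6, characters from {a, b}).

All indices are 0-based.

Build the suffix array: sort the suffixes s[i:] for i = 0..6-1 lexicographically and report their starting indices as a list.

[4, 2, 0, 5, 3, 1]

rank | idx | suffix
   0 |   4 | ab
   1 |   2 | abab
   2 |   0 | ababab
   3 |   5 | b
   4 |   3 | bab
   5 |   1 | babab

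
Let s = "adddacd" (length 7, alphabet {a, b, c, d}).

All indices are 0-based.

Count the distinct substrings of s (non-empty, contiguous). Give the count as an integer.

rank | idx | suffix
   0 |   4 | acd
   1 |   0 | adddacd
   2 |   5 | cd
   3 |   6 | d
   4 |   3 | dacd
   5 |   2 | ddacd
   6 |   1 | dddacd

SA = [4, 0, 5, 6, 3, 2, 1]
[i] adj suffixes → lcp
  [1] 4/0 → 1 ('a')
  [2] 0/5 → 0 ('')
  [3] 5/6 → 0 ('')
  [4] 6/3 → 1 ('d')
  [5] 3/2 → 1 ('d')
  [6] 2/1 → 2 ('dd')

n(n+1)/2 = 7·8/2 = 28
Σ LCP = 0 + 1 + 0 + 0 + 1 + 1 + 2 = 5
distinct = 28 − 5 = 23

23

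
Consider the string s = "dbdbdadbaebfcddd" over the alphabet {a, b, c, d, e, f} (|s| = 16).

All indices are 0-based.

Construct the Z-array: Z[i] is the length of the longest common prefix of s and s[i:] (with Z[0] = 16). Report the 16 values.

[16, 0, 3, 0, 1, 0, 2, 0, 0, 0, 0, 0, 0, 1, 1, 1]

Z[0]=16
i=1: i≥r, start 0; Z[1]=0
i=2: i≥r, start 0; Z[2]=3 scan→box=[2,5)
i=3: min(r-i=2, Z[1]=0)=0; Z[3]=0
i=4: min(r-i=1, Z[2]=3)=1; Z[4]=1
i=5: i≥r, start 0; Z[5]=0
i=6: i≥r, start 0; Z[6]=2 scan→box=[6,8)
i=7: min(r-i=1, Z[1]=0)=0; Z[7]=0
i=8: i≥r, start 0; Z[8]=0
i=9: i≥r, start 0; Z[9]=0
i=10: i≥r, start 0; Z[10]=0
i=11: i≥r, start 0; Z[11]=0
i=12: i≥r, start 0; Z[12]=0
i=13: i≥r, start 0; Z[13]=1 scan→box=[13,14)
i=14: i≥r, start 0; Z[14]=1 scan→box=[14,15)
i=15: i≥r, start 0; Z[15]=1 scan→box=[15,16)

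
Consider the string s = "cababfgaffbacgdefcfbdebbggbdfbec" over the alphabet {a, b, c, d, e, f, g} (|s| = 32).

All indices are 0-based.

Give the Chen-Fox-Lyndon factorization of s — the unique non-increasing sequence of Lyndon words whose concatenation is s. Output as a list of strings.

["c", "ababfgaffbacgdefcfbdebbggbdfbec"]

emit factor 1: 'c' (i=0, period=1)
emit factor 2: 'ababfgaffbacgdefcfbdebbggbdfbec' (i=1, period=31)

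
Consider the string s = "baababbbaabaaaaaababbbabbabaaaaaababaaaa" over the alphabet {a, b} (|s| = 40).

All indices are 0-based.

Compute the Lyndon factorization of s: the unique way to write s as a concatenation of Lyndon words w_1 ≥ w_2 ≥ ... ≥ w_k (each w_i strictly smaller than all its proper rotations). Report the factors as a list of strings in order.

["b", "aababbb", "aab", "aaaaaababbbabbab", "aaaaaabab", "a", "a", "a", "a"]

emit factor 1: 'b' (i=0, period=1)
emit factor 2: 'aababbb' (i=1, period=7)
emit factor 3: 'aab' (i=8, period=3)
emit factor 4: 'aaaaaababbbabbab' (i=11, period=16)
emit factor 5: 'aaaaaabab' (i=27, period=9)
emit factor 6: 'a' (i=36, period=1)
emit factor 7: 'a' (i=37, period=1)
emit factor 8: 'a' (i=38, period=1)
emit factor 9: 'a' (i=39, period=1)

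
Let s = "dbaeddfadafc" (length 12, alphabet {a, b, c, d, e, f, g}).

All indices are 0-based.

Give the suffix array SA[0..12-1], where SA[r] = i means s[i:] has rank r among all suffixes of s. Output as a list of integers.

rank→(start, suffix):
  0 → (7, 'adafc')
  1 → (2, 'aeddfadafc')
  2 → (9, 'afc')
  3 → (1, 'baeddfadafc')
  4 → (11, 'c')
  5 → (8, 'dafc')
  6 → (0, 'dbaeddfadafc')
  7 → (4, 'ddfadafc')
  8 → (5, 'dfadafc')
  9 → (3, 'eddfadafc')
  10 → (6, 'fadafc')
  11 → (10, 'fc')

[7, 2, 9, 1, 11, 8, 0, 4, 5, 3, 6, 10]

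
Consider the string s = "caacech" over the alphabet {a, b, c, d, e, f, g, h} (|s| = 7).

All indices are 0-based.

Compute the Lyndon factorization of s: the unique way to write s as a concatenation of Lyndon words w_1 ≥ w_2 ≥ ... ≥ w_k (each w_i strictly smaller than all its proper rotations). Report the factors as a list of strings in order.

["c", "aacech"]

emit factor 1: 'c' (i=0, period=1)
emit factor 2: 'aacech' (i=1, period=6)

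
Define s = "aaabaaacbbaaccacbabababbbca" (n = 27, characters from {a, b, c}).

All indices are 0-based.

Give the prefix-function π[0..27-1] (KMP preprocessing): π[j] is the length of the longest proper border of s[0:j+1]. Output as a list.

[0, 1, 2, 0, 1, 2, 3, 0, 0, 0, 1, 2, 0, 0, 1, 0, 0, 1, 0, 1, 0, 1, 0, 0, 0, 0, 1]

π[0] = 0
j=1 s[j]='a': π[1]=1 (border 'a')
j=2 s[j]='a': π[2]=2 (border 'aa')
j=3 s[j]='b': k: 2→1→0; π[3]=0 (border '')
j=4 s[j]='a': π[4]=1 (border 'a')
j=5 s[j]='a': π[5]=2 (border 'aa')
j=6 s[j]='a': π[6]=3 (border 'aaa')
j=7 s[j]='c': k: 3→2→1→0; π[7]=0 (border '')
j=8 s[j]='b': π[8]=0 (border '')
j=9 s[j]='b': π[9]=0 (border '')
j=10 s[j]='a': π[10]=1 (border 'a')
j=11 s[j]='a': π[11]=2 (border 'aa')
j=12 s[j]='c': k: 2→1→0; π[12]=0 (border '')
j=13 s[j]='c': π[13]=0 (border '')
j=14 s[j]='a': π[14]=1 (border 'a')
j=15 s[j]='c': k: 1→0; π[15]=0 (border '')
j=16 s[j]='b': π[16]=0 (border '')
j=17 s[j]='a': π[17]=1 (border 'a')
j=18 s[j]='b': k: 1→0; π[18]=0 (border '')
j=19 s[j]='a': π[19]=1 (border 'a')
j=20 s[j]='b': k: 1→0; π[20]=0 (border '')
j=21 s[j]='a': π[21]=1 (border 'a')
j=22 s[j]='b': k: 1→0; π[22]=0 (border '')
j=23 s[j]='b': π[23]=0 (border '')
j=24 s[j]='b': π[24]=0 (border '')
j=25 s[j]='c': π[25]=0 (border '')
j=26 s[j]='a': π[26]=1 (border 'a')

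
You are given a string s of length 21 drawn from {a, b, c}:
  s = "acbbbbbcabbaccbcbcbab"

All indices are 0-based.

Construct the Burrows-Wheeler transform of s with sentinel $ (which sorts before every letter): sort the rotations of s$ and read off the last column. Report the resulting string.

rank  rotation                last
    0  $acbbbbbcabbaccbcbcbab  b
    1  ab$acbbbbbcabbaccbcbcb  b
    2  abbaccbcbcbab$acbbbbbc  c
    3  acbbbbbcabbaccbcbcbab$  $
    4  accbcbcbab$acbbbbbcabb  b
    5  b$acbbbbbcabbaccbcbcba  a
    6  bab$acbbbbbcabbaccbcbc  c
    7  baccbcbcbab$acbbbbbcab  b
    8  bbaccbcbcbab$acbbbbbca  a
    9  bbbbbcabbaccbcbcbab$ac  c
   10  bbbbcabbaccbcbcbab$acb  b
   11  bbbcabbaccbcbcbab$acbb  b
   12  bbcabbaccbcbcbab$acbbb  b
   13  bcabbaccbcbcbab$acbbbb  b
   14  bcbab$acbbbbbcabbaccbc  c
   15  bcbcbab$acbbbbbcabbacc  c
   16  cabbaccbcbcbab$acbbbbb  b
   17  cbab$acbbbbbcabbaccbcb  b
   18  cbbbbbcabbaccbcbcbab$a  a
   19  cbcbab$acbbbbbcabbaccb  b
   20  cbcbcbab$acbbbbbcabbac  c
   21  ccbcbcbab$acbbbbbcabba  a

bbc$bacbacbbbbccbbabca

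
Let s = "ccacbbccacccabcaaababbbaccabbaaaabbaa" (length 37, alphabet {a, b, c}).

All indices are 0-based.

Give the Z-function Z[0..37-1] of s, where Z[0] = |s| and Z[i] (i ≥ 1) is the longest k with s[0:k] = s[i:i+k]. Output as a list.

Z[0]=37
i=1: i≥r, start 0; Z[1]=1 extend→box=[1,2)
i=2: i≥r, start 0; Z[2]=0
i=3: i≥r, start 0; Z[3]=1 extend→box=[3,4)
i=4: i≥r, start 0; Z[4]=0
i=5: i≥r, start 0; Z[5]=0
i=6: i≥r, start 0; Z[6]=4 extend→box=[6,10)
i=7: min(r-i=3, Z[1]=1)=1; Z[7]=1
i=8: min(r-i=2, Z[2]=0)=0; Z[8]=0
i=9: min(r-i=1, Z[3]=1)=1; Z[9]=2 extend→box=[9,11)
i=10: min(r-i=1, Z[1]=1)=1; Z[10]=3 extend→box=[10,13)
i=11: min(r-i=2, Z[1]=1)=1; Z[11]=1
i=12: min(r-i=1, Z[2]=0)=0; Z[12]=0
i=13: i≥r, start 0; Z[13]=0
i=14: i≥r, start 0; Z[14]=1 extend→box=[14,15)
i=15: i≥r, start 0; Z[15]=0
i=16: i≥r, start 0; Z[16]=0
i=17: i≥r, start 0; Z[17]=0
i=18: i≥r, start 0; Z[18]=0
i=19: i≥r, start 0; Z[19]=0
i=20: i≥r, start 0; Z[20]=0
i=21: i≥r, start 0; Z[21]=0
i=22: i≥r, start 0; Z[22]=0
i=23: i≥r, start 0; Z[23]=0
i=24: i≥r, start 0; Z[24]=3 extend→box=[24,27)
i=25: min(r-i=2, Z[1]=1)=1; Z[25]=1
i=26: min(r-i=1, Z[2]=0)=0; Z[26]=0
i=27: i≥r, start 0; Z[27]=0
i=28: i≥r, start 0; Z[28]=0
i=29: i≥r, start 0; Z[29]=0
i=30: i≥r, start 0; Z[30]=0
i=31: i≥r, start 0; Z[31]=0
i=32: i≥r, start 0; Z[32]=0
i=33: i≥r, start 0; Z[33]=0
i=34: i≥r, start 0; Z[34]=0
i=35: i≥r, start 0; Z[35]=0
i=36: i≥r, start 0; Z[36]=0

[37, 1, 0, 1, 0, 0, 4, 1, 0, 2, 3, 1, 0, 0, 1, 0, 0, 0, 0, 0, 0, 0, 0, 0, 3, 1, 0, 0, 0, 0, 0, 0, 0, 0, 0, 0, 0]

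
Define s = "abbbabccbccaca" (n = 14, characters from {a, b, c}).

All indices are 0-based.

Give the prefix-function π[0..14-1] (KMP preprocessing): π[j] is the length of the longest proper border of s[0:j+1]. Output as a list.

[0, 0, 0, 0, 1, 2, 0, 0, 0, 0, 0, 1, 0, 1]

π[0] = 0
j=1 s[j]='b': π[1]=0 (border '')
j=2 s[j]='b': π[2]=0 (border '')
j=3 s[j]='b': π[3]=0 (border '')
j=4 s[j]='a': π[4]=1 (border 'a')
j=5 s[j]='b': π[5]=2 (border 'ab')
j=6 s[j]='c': k: 2→0; π[6]=0 (border '')
j=7 s[j]='c': π[7]=0 (border '')
j=8 s[j]='b': π[8]=0 (border '')
j=9 s[j]='c': π[9]=0 (border '')
j=10 s[j]='c': π[10]=0 (border '')
j=11 s[j]='a': π[11]=1 (border 'a')
j=12 s[j]='c': k: 1→0; π[12]=0 (border '')
j=13 s[j]='a': π[13]=1 (border 'a')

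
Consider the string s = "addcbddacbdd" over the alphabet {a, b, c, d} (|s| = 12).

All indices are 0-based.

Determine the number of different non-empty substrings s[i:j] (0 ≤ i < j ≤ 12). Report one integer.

63

rank | idx | suffix
   0 |   7 | acbdd
   1 |   0 | addcbddacbdd
   2 |   9 | bdd
   3 |   4 | bddacbdd
   4 |   8 | cbdd
   5 |   3 | cbddacbdd
   6 |  11 | d
   7 |   6 | dacbdd
   8 |   2 | dcbddacbdd
   9 |  10 | dd
  10 |   5 | ddacbdd
  11 |   1 | ddcbddacbdd

SA = [7, 0, 9, 4, 8, 3, 11, 6, 2, 10, 5, 1]
rank  pair      lcp
   1  s[7:],s[0:]  1  'a'
   2  s[0:],s[9:]  0  ''
   3  s[9:],s[4:]  3  'bdd'
   4  s[4:],s[8:]  0  ''
   5  s[8:],s[3:]  4  'cbdd'
   6  s[3:],s[11:]  0  ''
   7  s[11:],s[6:]  1  'd'
   8  s[6:],s[2:]  1  'd'
   9  s[2:],s[10:]  1  'd'
  10  s[10:],s[5:]  2  'dd'
  11  s[5:],s[1:]  2  'dd'

n(n+1)/2 = 12·13/2 = 78
Σ LCP = 0 + 1 + 0 + 3 + 0 + 4 + 0 + 1 + 1 + 1 + 2 + 2 = 15
distinct = 78 − 15 = 63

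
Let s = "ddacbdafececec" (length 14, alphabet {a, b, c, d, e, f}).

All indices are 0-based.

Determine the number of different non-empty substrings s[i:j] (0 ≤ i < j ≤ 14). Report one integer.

rank→(start, suffix):
  0 → (2, 'acbdafececec')
  1 → (6, 'afececec')
  2 → (4, 'bdafececec')
  3 → (13, 'c')
  4 → (3, 'cbdafececec')
  5 → (11, 'cec')
  6 → (9, 'cecec')
  7 → (1, 'dacbdafececec')
  8 → (5, 'dafececec')
  9 → (0, 'ddacbdafececec')
  10 → (12, 'ec')
  11 → (10, 'ecec')
  12 → (8, 'ececec')
  13 → (7, 'fececec')

SA = [2, 6, 4, 13, 3, 11, 9, 1, 5, 0, 12, 10, 8, 7]
rank  pair      lcp
   1  s[2:],s[6:]  1  'a'
   2  s[6:],s[4:]  0  ''
   3  s[4:],s[13:]  0  ''
   4  s[13:],s[3:]  1  'c'
   5  s[3:],s[11:]  1  'c'
   6  s[11:],s[9:]  3  'cec'
   7  s[9:],s[1:]  0  ''
   8  s[1:],s[5:]  2  'da'
   9  s[5:],s[0:]  1  'd'
  10  s[0:],s[12:]  0  ''
  11  s[12:],s[10:]  2  'ec'
  12  s[10:],s[8:]  4  'ecec'
  13  s[8:],s[7:]  0  ''

n(n+1)/2 = 14·15/2 = 105
Σ LCP = 0 + 1 + 0 + 0 + 1 + 1 + 3 + 0 + 2 + 1 + 0 + 2 + 4 + 0 = 15
distinct = 105 − 15 = 90

90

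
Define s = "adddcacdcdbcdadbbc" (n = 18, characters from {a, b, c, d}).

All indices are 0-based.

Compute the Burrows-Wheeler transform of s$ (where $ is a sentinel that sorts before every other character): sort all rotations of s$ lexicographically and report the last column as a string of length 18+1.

rank  rotation             last
    0  $adddcacdcdbcdadbbc  c
    1  acdcdbcdadbbc$adddc  c
    2  adbbc$adddcacdcdbcd  d
    3  adddcacdcdbcdadbbc$  $
    4  bbc$adddcacdcdbcdad  d
    5  bc$adddcacdcdbcdadb  b
    6  bcdadbbc$adddcacdcd  d
    7  c$adddcacdcdbcdadbb  b
    8  cacdcdbcdadbbc$addd  d
    9  cdadbbc$adddcacdcdb  b
   10  cdbcdadbbc$adddcacd  d
   11  cdcdbcdadbbc$adddca  a
   12  dadbbc$adddcacdcdbc  c
   13  dbbc$adddcacdcdbcda  a
   14  dbcdadbbc$adddcacdc  c
   15  dcacdcdbcdadbbc$add  d
   16  dcdbcdadbbc$adddcac  c
   17  ddcacdcdbcdadbbc$ad  d
   18  dddcacdcdbcdadbbc$a  a

ccd$dbdbdbdacacdcda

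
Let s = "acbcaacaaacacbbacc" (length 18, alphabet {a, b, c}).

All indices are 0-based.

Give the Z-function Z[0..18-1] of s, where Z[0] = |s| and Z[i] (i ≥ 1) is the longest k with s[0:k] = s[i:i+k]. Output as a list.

Z[0]=18
i=1: fresh scan; Z[1]=0
i=2: fresh scan; Z[2]=0
i=3: fresh scan; Z[3]=0
i=4: fresh scan; Z[4]=1 grow→box=[4,5)
i=5: fresh scan; Z[5]=2 grow→box=[5,7)
i=6: min(r-i=1, Z[1]=0)=0; Z[6]=0
i=7: fresh scan; Z[7]=1 grow→box=[7,8)
i=8: fresh scan; Z[8]=1 grow→box=[8,9)
i=9: fresh scan; Z[9]=2 grow→box=[9,11)
i=10: min(r-i=1, Z[1]=0)=0; Z[10]=0
i=11: fresh scan; Z[11]=3 grow→box=[11,14)
i=12: min(r-i=2, Z[1]=0)=0; Z[12]=0
i=13: min(r-i=1, Z[2]=0)=0; Z[13]=0
i=14: fresh scan; Z[14]=0
i=15: fresh scan; Z[15]=2 grow→box=[15,17)
i=16: min(r-i=1, Z[1]=0)=0; Z[16]=0
i=17: fresh scan; Z[17]=0

[18, 0, 0, 0, 1, 2, 0, 1, 1, 2, 0, 3, 0, 0, 0, 2, 0, 0]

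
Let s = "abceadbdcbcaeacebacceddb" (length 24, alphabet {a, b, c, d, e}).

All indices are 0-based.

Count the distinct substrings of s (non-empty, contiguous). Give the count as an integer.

sorted suffixes:
  #0 SA[0]=0  'abceadbdcbcaeacebacceddb'
  #1 SA[1]=17  'acceddb'
  #2 SA[2]=13  'acebacceddb'
  #3 SA[3]=4  'adbdcbcaeacebacceddb'
  #4 SA[4]=11  'aeacebacceddb'
  #5 SA[5]=23  'b'
  #6 SA[6]=16  'bacceddb'
  #7 SA[7]=9  'bcaeacebacceddb'
  #8 SA[8]=1  'bceadbdcbcaeacebacceddb'
  #9 SA[9]=6  'bdcbcaeacebacceddb'
  #10 SA[10]=10  'caeacebacceddb'
  #11 SA[11]=8  'cbcaeacebacceddb'
  #12 SA[12]=18  'cceddb'
  #13 SA[13]=2  'ceadbdcbcaeacebacceddb'
  #14 SA[14]=14  'cebacceddb'
  #15 SA[15]=19  'ceddb'
  #16 SA[16]=22  'db'
  #17 SA[17]=5  'dbdcbcaeacebacceddb'
  #18 SA[18]=7  'dcbcaeacebacceddb'
  #19 SA[19]=21  'ddb'
  #20 SA[20]=12  'eacebacceddb'
  #21 SA[21]=3  'eadbdcbcaeacebacceddb'
  #22 SA[22]=15  'ebacceddb'
  #23 SA[23]=20  'eddb'

SA = [0, 17, 13, 4, 11, 23, 16, 9, 1, 6, 10, 8, 18, 2, 14, 19, 22, 5, 7, 21, 12, 3, 15, 20]
i: (SA[i-1],SA[i]) lcp shared
  1: (0,17) 1 'a'
  2: (17,13) 2 'ac'
  3: (13,4) 1 'a'
  4: (4,11) 1 'a'
  5: (11,23) 0 ''
  6: (23,16) 1 'b'
  7: (16,9) 1 'b'
  8: (9,1) 2 'bc'
  9: (1,6) 1 'b'
  10: (6,10) 0 ''
  11: (10,8) 1 'c'
  12: (8,18) 1 'c'
  13: (18,2) 1 'c'
  14: (2,14) 2 'ce'
  15: (14,19) 2 'ce'
  16: (19,22) 0 ''
  17: (22,5) 2 'db'
  18: (5,7) 1 'd'
  19: (7,21) 1 'd'
  20: (21,12) 0 ''
  21: (12,3) 2 'ea'
  22: (3,15) 1 'e'
  23: (15,20) 1 'e'

n(n+1)/2 = 24·25/2 = 300
Σ LCP = 0 + 1 + 2 + 1 + 1 + 0 + 1 + 1 + 2 + 1 + 0 + 1 + 1 + 1 + 2 + 2 + 0 + 2 + 1 + 1 + 0 + 2 + 1 + 1 = 25
distinct = 300 − 25 = 275

275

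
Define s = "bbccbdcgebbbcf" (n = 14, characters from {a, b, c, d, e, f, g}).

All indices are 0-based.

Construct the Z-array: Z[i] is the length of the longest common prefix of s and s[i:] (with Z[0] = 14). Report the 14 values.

[14, 1, 0, 0, 1, 0, 0, 0, 0, 2, 3, 1, 0, 0]

Z[0]=14
i=1: outside box; Z[1]=1 scan→box=[1,2)
i=2: outside box; Z[2]=0
i=3: outside box; Z[3]=0
i=4: outside box; Z[4]=1 scan→box=[4,5)
i=5: outside box; Z[5]=0
i=6: outside box; Z[6]=0
i=7: outside box; Z[7]=0
i=8: outside box; Z[8]=0
i=9: outside box; Z[9]=2 scan→box=[9,11)
i=10: min(r-i=1, Z[1]=1)=1; Z[10]=3 scan→box=[10,13)
i=11: min(r-i=2, Z[1]=1)=1; Z[11]=1
i=12: min(r-i=1, Z[2]=0)=0; Z[12]=0
i=13: outside box; Z[13]=0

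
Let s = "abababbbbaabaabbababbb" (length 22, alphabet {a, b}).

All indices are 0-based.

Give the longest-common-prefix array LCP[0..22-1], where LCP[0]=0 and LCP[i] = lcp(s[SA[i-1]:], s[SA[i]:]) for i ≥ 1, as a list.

sorted suffixes:
  #0 SA[0]=9  'aabaabbababbb'
  #1 SA[1]=12  'aabbababbb'
  #2 SA[2]=10  'abaabbababbb'
  #3 SA[3]=0  'abababbbbaabaabbababbb'
  #4 SA[4]=16  'ababbb'
  #5 SA[5]=2  'ababbbbaabaabbababbb'
  #6 SA[6]=13  'abbababbb'
  #7 SA[7]=18  'abbb'
  #8 SA[8]=4  'abbbbaabaabbababbb'
  #9 SA[9]=21  'b'
  #10 SA[10]=8  'baabaabbababbb'
  #11 SA[11]=11  'baabbababbb'
  #12 SA[12]=15  'bababbb'
  #13 SA[13]=1  'bababbbbaabaabbababbb'
  #14 SA[14]=17  'babbb'
  #15 SA[15]=3  'babbbbaabaabbababbb'
  #16 SA[16]=20  'bb'
  #17 SA[17]=7  'bbaabaabbababbb'
  #18 SA[18]=14  'bbababbb'
  #19 SA[19]=19  'bbb'
  #20 SA[20]=6  'bbbaabaabbababbb'
  #21 SA[21]=5  'bbbbaabaabbababbb'

SA = [9, 12, 10, 0, 16, 2, 13, 18, 4, 21, 8, 11, 15, 1, 17, 3, 20, 7, 14, 19, 6, 5]
[i] adj suffixes → lcp
  [1] 9/12 → 3 ('aab')
  [2] 12/10 → 1 ('a')
  [3] 10/0 → 3 ('aba')
  [4] 0/16 → 4 ('abab')
  [5] 16/2 → 6 ('ababbb')
  [6] 2/13 → 2 ('ab')
  [7] 13/18 → 3 ('abb')
  [8] 18/4 → 4 ('abbb')
  [9] 4/21 → 0 ('')
  [10] 21/8 → 1 ('b')
  [11] 8/11 → 4 ('baab')
  [12] 11/15 → 2 ('ba')
  [13] 15/1 → 7 ('bababbb')
  [14] 1/17 → 3 ('bab')
  [15] 17/3 → 5 ('babbb')
  [16] 3/20 → 1 ('b')
  [17] 20/7 → 2 ('bb')
  [18] 7/14 → 3 ('bba')
  [19] 14/19 → 2 ('bb')
  [20] 19/6 → 3 ('bbb')
  [21] 6/5 → 3 ('bbb')

[0, 3, 1, 3, 4, 6, 2, 3, 4, 0, 1, 4, 2, 7, 3, 5, 1, 2, 3, 2, 3, 3]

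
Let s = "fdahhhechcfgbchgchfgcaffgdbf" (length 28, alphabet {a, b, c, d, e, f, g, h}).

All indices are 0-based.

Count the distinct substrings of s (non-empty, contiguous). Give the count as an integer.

380

sorted suffixes:
  #0 SA[0]=21  'affgdbf'
  #1 SA[1]=2  'ahhhechcfgbchgchfgcaffgdbf'
  #2 SA[2]=12  'bchgchfgcaffgdbf'
  #3 SA[3]=26  'bf'
  #4 SA[4]=20  'caffgdbf'
  #5 SA[5]=9  'cfgbchgchfgcaffgdbf'
  #6 SA[6]=7  'chcfgbchgchfgcaffgdbf'
  #7 SA[7]=16  'chfgcaffgdbf'
  #8 SA[8]=13  'chgchfgcaffgdbf'
  #9 SA[9]=1  'dahhhechcfgbchgchfgcaffgdbf'
  #10 SA[10]=25  'dbf'
  #11 SA[11]=6  'echcfgbchgchfgcaffgdbf'
  #12 SA[12]=27  'f'
  #13 SA[13]=0  'fdahhhechcfgbchgchfgcaffgdbf'
  #14 SA[14]=22  'ffgdbf'
  #15 SA[15]=10  'fgbchgchfgcaffgdbf'
  #16 SA[16]=18  'fgcaffgdbf'
  #17 SA[17]=23  'fgdbf'
  #18 SA[18]=11  'gbchgchfgcaffgdbf'
  #19 SA[19]=19  'gcaffgdbf'
  #20 SA[20]=15  'gchfgcaffgdbf'
  #21 SA[21]=24  'gdbf'
  #22 SA[22]=8  'hcfgbchgchfgcaffgdbf'
  #23 SA[23]=5  'hechcfgbchgchfgcaffgdbf'
  #24 SA[24]=17  'hfgcaffgdbf'
  #25 SA[25]=14  'hgchfgcaffgdbf'
  #26 SA[26]=4  'hhechcfgbchgchfgcaffgdbf'
  #27 SA[27]=3  'hhhechcfgbchgchfgcaffgdbf'

SA = [21, 2, 12, 26, 20, 9, 7, 16, 13, 1, 25, 6, 27, 0, 22, 10, 18, 23, 11, 19, 15, 24, 8, 5, 17, 14, 4, 3]
[i] adj suffixes → lcp
  [1] 21/2 → 1 ('a')
  [2] 2/12 → 0 ('')
  [3] 12/26 → 1 ('b')
  [4] 26/20 → 0 ('')
  [5] 20/9 → 1 ('c')
  [6] 9/7 → 1 ('c')
  [7] 7/16 → 2 ('ch')
  [8] 16/13 → 2 ('ch')
  [9] 13/1 → 0 ('')
  [10] 1/25 → 1 ('d')
  [11] 25/6 → 0 ('')
  [12] 6/27 → 0 ('')
  [13] 27/0 → 1 ('f')
  [14] 0/22 → 1 ('f')
  [15] 22/10 → 1 ('f')
  [16] 10/18 → 2 ('fg')
  [17] 18/23 → 2 ('fg')
  [18] 23/11 → 0 ('')
  [19] 11/19 → 1 ('g')
  [20] 19/15 → 2 ('gc')
  [21] 15/24 → 1 ('g')
  [22] 24/8 → 0 ('')
  [23] 8/5 → 1 ('h')
  [24] 5/17 → 1 ('h')
  [25] 17/14 → 1 ('h')
  [26] 14/4 → 1 ('h')
  [27] 4/3 → 2 ('hh')

n(n+1)/2 = 28·29/2 = 406
Σ LCP = 0 + 1 + 0 + 1 + 0 + 1 + 1 + 2 + 2 + 0 + 1 + 0 + 0 + 1 + 1 + 1 + 2 + 2 + 0 + 1 + 2 + 1 + 0 + 1 + 1 + 1 + 1 + 2 = 26
distinct = 406 − 26 = 380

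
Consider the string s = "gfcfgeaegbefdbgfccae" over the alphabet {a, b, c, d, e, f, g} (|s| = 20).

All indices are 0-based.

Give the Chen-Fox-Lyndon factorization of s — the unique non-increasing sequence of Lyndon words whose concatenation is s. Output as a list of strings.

["g", "f", "cfge", "aegbefdbgfcc", "ae"]

emit factor 1: 'g' (i=0, period=1)
emit factor 2: 'f' (i=1, period=1)
emit factor 3: 'cfge' (i=2, period=4)
emit factor 4: 'aegbefdbgfcc' (i=6, period=12)
emit factor 5: 'ae' (i=18, period=2)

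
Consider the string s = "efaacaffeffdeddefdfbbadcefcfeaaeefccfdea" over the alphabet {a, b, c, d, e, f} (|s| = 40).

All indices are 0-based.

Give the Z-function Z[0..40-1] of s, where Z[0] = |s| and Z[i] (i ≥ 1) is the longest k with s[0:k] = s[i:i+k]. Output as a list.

Z[0]=40
i=1: outside box; Z[1]=0
i=2: outside box; Z[2]=0
i=3: outside box; Z[3]=0
i=4: outside box; Z[4]=0
i=5: outside box; Z[5]=0
i=6: outside box; Z[6]=0
i=7: outside box; Z[7]=0
i=8: outside box; Z[8]=2 grow→box=[8,10)
i=9: min(r-i=1, Z[1]=0)=0; Z[9]=0
i=10: outside box; Z[10]=0
i=11: outside box; Z[11]=0
i=12: outside box; Z[12]=1 grow→box=[12,13)
i=13: outside box; Z[13]=0
i=14: outside box; Z[14]=0
i=15: outside box; Z[15]=2 grow→box=[15,17)
i=16: min(r-i=1, Z[1]=0)=0; Z[16]=0
i=17: outside box; Z[17]=0
i=18: outside box; Z[18]=0
i=19: outside box; Z[19]=0
i=20: outside box; Z[20]=0
i=21: outside box; Z[21]=0
i=22: outside box; Z[22]=0
i=23: outside box; Z[23]=0
i=24: outside box; Z[24]=2 grow→box=[24,26)
i=25: min(r-i=1, Z[1]=0)=0; Z[25]=0
i=26: outside box; Z[26]=0
i=27: outside box; Z[27]=0
i=28: outside box; Z[28]=1 grow→box=[28,29)
i=29: outside box; Z[29]=0
i=30: outside box; Z[30]=0
i=31: outside box; Z[31]=1 grow→box=[31,32)
i=32: outside box; Z[32]=2 grow→box=[32,34)
i=33: min(r-i=1, Z[1]=0)=0; Z[33]=0
i=34: outside box; Z[34]=0
i=35: outside box; Z[35]=0
i=36: outside box; Z[36]=0
i=37: outside box; Z[37]=0
i=38: outside box; Z[38]=1 grow→box=[38,39)
i=39: outside box; Z[39]=0

[40, 0, 0, 0, 0, 0, 0, 0, 2, 0, 0, 0, 1, 0, 0, 2, 0, 0, 0, 0, 0, 0, 0, 0, 2, 0, 0, 0, 1, 0, 0, 1, 2, 0, 0, 0, 0, 0, 1, 0]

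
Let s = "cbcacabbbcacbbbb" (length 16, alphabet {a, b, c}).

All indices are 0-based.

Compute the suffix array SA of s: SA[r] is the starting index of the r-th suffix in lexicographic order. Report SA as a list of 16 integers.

[5, 3, 10, 15, 14, 13, 12, 6, 7, 1, 8, 4, 2, 9, 11, 0]

rank→(start, suffix):
  0 → (5, 'abbbcacbbbb')
  1 → (3, 'acabbbcacbbbb')
  2 → (10, 'acbbbb')
  3 → (15, 'b')
  4 → (14, 'bb')
  5 → (13, 'bbb')
  6 → (12, 'bbbb')
  7 → (6, 'bbbcacbbbb')
  8 → (7, 'bbcacbbbb')
  9 → (1, 'bcacabbbcacbbbb')
  10 → (8, 'bcacbbbb')
  11 → (4, 'cabbbcacbbbb')
  12 → (2, 'cacabbbcacbbbb')
  13 → (9, 'cacbbbb')
  14 → (11, 'cbbbb')
  15 → (0, 'cbcacabbbcacbbbb')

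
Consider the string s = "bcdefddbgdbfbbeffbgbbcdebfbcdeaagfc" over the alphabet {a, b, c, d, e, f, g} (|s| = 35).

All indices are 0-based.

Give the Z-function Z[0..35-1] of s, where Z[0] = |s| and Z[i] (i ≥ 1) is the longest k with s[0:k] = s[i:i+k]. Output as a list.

Z[0]=35
i=1: fresh scan; Z[1]=0
i=2: fresh scan; Z[2]=0
i=3: fresh scan; Z[3]=0
i=4: fresh scan; Z[4]=0
i=5: fresh scan; Z[5]=0
i=6: fresh scan; Z[6]=0
i=7: fresh scan; Z[7]=1 scan→box=[7,8)
i=8: fresh scan; Z[8]=0
i=9: fresh scan; Z[9]=0
i=10: fresh scan; Z[10]=1 scan→box=[10,11)
i=11: fresh scan; Z[11]=0
i=12: fresh scan; Z[12]=1 scan→box=[12,13)
i=13: fresh scan; Z[13]=1 scan→box=[13,14)
i=14: fresh scan; Z[14]=0
i=15: fresh scan; Z[15]=0
i=16: fresh scan; Z[16]=0
i=17: fresh scan; Z[17]=1 scan→box=[17,18)
i=18: fresh scan; Z[18]=0
i=19: fresh scan; Z[19]=1 scan→box=[19,20)
i=20: fresh scan; Z[20]=4 scan→box=[20,24)
i=21: min(r-i=3, Z[1]=0)=0; Z[21]=0
i=22: min(r-i=2, Z[2]=0)=0; Z[22]=0
i=23: min(r-i=1, Z[3]=0)=0; Z[23]=0
i=24: fresh scan; Z[24]=1 scan→box=[24,25)
i=25: fresh scan; Z[25]=0
i=26: fresh scan; Z[26]=4 scan→box=[26,30)
i=27: min(r-i=3, Z[1]=0)=0; Z[27]=0
i=28: min(r-i=2, Z[2]=0)=0; Z[28]=0
i=29: min(r-i=1, Z[3]=0)=0; Z[29]=0
i=30: fresh scan; Z[30]=0
i=31: fresh scan; Z[31]=0
i=32: fresh scan; Z[32]=0
i=33: fresh scan; Z[33]=0
i=34: fresh scan; Z[34]=0

[35, 0, 0, 0, 0, 0, 0, 1, 0, 0, 1, 0, 1, 1, 0, 0, 0, 1, 0, 1, 4, 0, 0, 0, 1, 0, 4, 0, 0, 0, 0, 0, 0, 0, 0]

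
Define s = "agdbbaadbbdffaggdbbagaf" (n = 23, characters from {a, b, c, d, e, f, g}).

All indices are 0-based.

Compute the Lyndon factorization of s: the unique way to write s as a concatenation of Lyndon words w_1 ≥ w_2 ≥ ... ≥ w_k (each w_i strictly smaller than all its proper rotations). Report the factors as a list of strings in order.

emit factor 1: 'agdbb' (i=0, period=5)
emit factor 2: 'aadbbdffaggdbbagaf' (i=5, period=18)

["agdbb", "aadbbdffaggdbbagaf"]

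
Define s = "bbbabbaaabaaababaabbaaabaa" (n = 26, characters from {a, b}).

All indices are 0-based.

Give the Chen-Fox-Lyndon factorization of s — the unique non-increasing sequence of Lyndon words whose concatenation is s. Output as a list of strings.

["b", "b", "b", "abb", "aaabaaababaabb", "aaab", "a", "a"]

emit factor 1: 'b' (i=0, period=1)
emit factor 2: 'b' (i=1, period=1)
emit factor 3: 'b' (i=2, period=1)
emit factor 4: 'abb' (i=3, period=3)
emit factor 5: 'aaabaaababaabb' (i=6, period=14)
emit factor 6: 'aaab' (i=20, period=4)
emit factor 7: 'a' (i=24, period=1)
emit factor 8: 'a' (i=25, period=1)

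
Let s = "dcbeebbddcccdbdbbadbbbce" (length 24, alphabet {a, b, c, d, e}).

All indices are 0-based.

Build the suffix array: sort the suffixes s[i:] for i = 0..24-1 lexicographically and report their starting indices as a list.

[17, 16, 15, 19, 20, 5, 21, 13, 6, 2, 1, 9, 10, 11, 22, 14, 18, 12, 0, 8, 7, 23, 4, 3]

rank→(start, suffix):
  0 → (17, 'adbbbce')
  1 → (16, 'badbbbce')
  2 → (15, 'bbadbbbce')
  3 → (19, 'bbbce')
  4 → (20, 'bbce')
  5 → (5, 'bbddcccdbdbbadbbbce')
  6 → (21, 'bce')
  7 → (13, 'bdbbadbbbce')
  8 → (6, 'bddcccdbdbbadbbbce')
  9 → (2, 'beebbddcccdbdbbadbbbce')
  10 → (1, 'cbeebbddcccdbdbbadbbbce')
  11 → (9, 'cccdbdbbadbbbce')
  12 → (10, 'ccdbdbbadbbbce')
  13 → (11, 'cdbdbbadbbbce')
  14 → (22, 'ce')
  15 → (14, 'dbbadbbbce')
  16 → (18, 'dbbbce')
  17 → (12, 'dbdbbadbbbce')
  18 → (0, 'dcbeebbddcccdbdbbadbbbce')
  19 → (8, 'dcccdbdbbadbbbce')
  20 → (7, 'ddcccdbdbbadbbbce')
  21 → (23, 'e')
  22 → (4, 'ebbddcccdbdbbadbbbce')
  23 → (3, 'eebbddcccdbdbbadbbbce')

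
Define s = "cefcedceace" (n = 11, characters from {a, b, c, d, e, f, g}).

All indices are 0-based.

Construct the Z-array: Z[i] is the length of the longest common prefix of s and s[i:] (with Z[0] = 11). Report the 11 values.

Z[0]=11
i=1: fresh scan; Z[1]=0
i=2: fresh scan; Z[2]=0
i=3: fresh scan; Z[3]=2 grow→box=[3,5)
i=4: min(r-i=1, Z[1]=0)=0; Z[4]=0
i=5: fresh scan; Z[5]=0
i=6: fresh scan; Z[6]=2 grow→box=[6,8)
i=7: min(r-i=1, Z[1]=0)=0; Z[7]=0
i=8: fresh scan; Z[8]=0
i=9: fresh scan; Z[9]=2 grow→box=[9,11)
i=10: min(r-i=1, Z[1]=0)=0; Z[10]=0

[11, 0, 0, 2, 0, 0, 2, 0, 0, 2, 0]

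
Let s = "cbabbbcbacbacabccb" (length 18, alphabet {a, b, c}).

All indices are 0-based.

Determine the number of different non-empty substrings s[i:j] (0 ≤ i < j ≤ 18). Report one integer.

sorted suffixes:
  #0 SA[0]=2  'abbbcbacbacabccb'
  #1 SA[1]=13  'abccb'
  #2 SA[2]=11  'acabccb'
  #3 SA[3]=8  'acbacabccb'
  #4 SA[4]=17  'b'
  #5 SA[5]=1  'babbbcbacbacabccb'
  #6 SA[6]=10  'bacabccb'
  #7 SA[7]=7  'bacbacabccb'
  #8 SA[8]=3  'bbbcbacbacabccb'
  #9 SA[9]=4  'bbcbacbacabccb'
  #10 SA[10]=5  'bcbacbacabccb'
  #11 SA[11]=14  'bccb'
  #12 SA[12]=12  'cabccb'
  #13 SA[13]=16  'cb'
  #14 SA[14]=0  'cbabbbcbacbacabccb'
  #15 SA[15]=9  'cbacabccb'
  #16 SA[16]=6  'cbacbacabccb'
  #17 SA[17]=15  'ccb'

SA = [2, 13, 11, 8, 17, 1, 10, 7, 3, 4, 5, 14, 12, 16, 0, 9, 6, 15]
[i] adj suffixes → lcp
  [1] 2/13 → 2 ('ab')
  [2] 13/11 → 1 ('a')
  [3] 11/8 → 2 ('ac')
  [4] 8/17 → 0 ('')
  [5] 17/1 → 1 ('b')
  [6] 1/10 → 2 ('ba')
  [7] 10/7 → 3 ('bac')
  [8] 7/3 → 1 ('b')
  [9] 3/4 → 2 ('bb')
  [10] 4/5 → 1 ('b')
  [11] 5/14 → 2 ('bc')
  [12] 14/12 → 0 ('')
  [13] 12/16 → 1 ('c')
  [14] 16/0 → 2 ('cb')
  [15] 0/9 → 3 ('cba')
  [16] 9/6 → 4 ('cbac')
  [17] 6/15 → 1 ('c')

n(n+1)/2 = 18·19/2 = 171
Σ LCP = 0 + 2 + 1 + 2 + 0 + 1 + 2 + 3 + 1 + 2 + 1 + 2 + 0 + 1 + 2 + 3 + 4 + 1 = 28
distinct = 171 − 28 = 143

143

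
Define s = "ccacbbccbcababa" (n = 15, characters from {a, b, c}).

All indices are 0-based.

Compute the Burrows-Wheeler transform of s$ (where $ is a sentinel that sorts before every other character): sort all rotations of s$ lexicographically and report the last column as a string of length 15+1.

abbccaaccbbcac$b

rank  rotation          last
    0  $ccacbbccbcababa  a
    1  a$ccacbbccbcabab  b
    2  aba$ccacbbccbcab  b
    3  ababa$ccacbbccbc  c
    4  acbbccbcababa$cc  c
    5  ba$ccacbbccbcaba  a
    6  baba$ccacbbccbca  a
    7  bbccbcababa$ccac  c
    8  bcababa$ccacbbcc  c
    9  bccbcababa$ccacb  b
   10  cababa$ccacbbccb  b
   11  cacbbccbcababa$c  c
   12  cbbccbcababa$cca  a
   13  cbcababa$ccacbbc  c
   14  ccacbbccbcababa$  $
   15  ccbcababa$ccacbb  b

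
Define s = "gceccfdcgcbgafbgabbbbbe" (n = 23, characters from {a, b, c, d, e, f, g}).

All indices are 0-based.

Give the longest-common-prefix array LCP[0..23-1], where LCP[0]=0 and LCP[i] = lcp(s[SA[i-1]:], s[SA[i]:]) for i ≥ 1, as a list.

rank→(start, suffix):
  0 → (16, 'abbbbbe')
  1 → (12, 'afbgabbbbbe')
  2 → (17, 'bbbbbe')
  3 → (18, 'bbbbe')
  4 → (19, 'bbbe')
  5 → (20, 'bbe')
  6 → (21, 'be')
  7 → (14, 'bgabbbbbe')
  8 → (10, 'bgafbgabbbbbe')
  9 → (9, 'cbgafbgabbbbbe')
  10 → (3, 'ccfdcgcbgafbgabbbbbe')
  11 → (1, 'ceccfdcgcbgafbgabbbbbe')
  12 → (4, 'cfdcgcbgafbgabbbbbe')
  13 → (7, 'cgcbgafbgabbbbbe')
  14 → (6, 'dcgcbgafbgabbbbbe')
  15 → (22, 'e')
  16 → (2, 'eccfdcgcbgafbgabbbbbe')
  17 → (13, 'fbgabbbbbe')
  18 → (5, 'fdcgcbgafbgabbbbbe')
  19 → (15, 'gabbbbbe')
  20 → (11, 'gafbgabbbbbe')
  21 → (8, 'gcbgafbgabbbbbe')
  22 → (0, 'gceccfdcgcbgafbgabbbbbe')

SA = [16, 12, 17, 18, 19, 20, 21, 14, 10, 9, 3, 1, 4, 7, 6, 22, 2, 13, 5, 15, 11, 8, 0]
i: (SA[i-1],SA[i]) lcp shared
  1: (16,12) 1 'a'
  2: (12,17) 0 ''
  3: (17,18) 4 'bbbb'
  4: (18,19) 3 'bbb'
  5: (19,20) 2 'bb'
  6: (20,21) 1 'b'
  7: (21,14) 1 'b'
  8: (14,10) 3 'bga'
  9: (10,9) 0 ''
  10: (9,3) 1 'c'
  11: (3,1) 1 'c'
  12: (1,4) 1 'c'
  13: (4,7) 1 'c'
  14: (7,6) 0 ''
  15: (6,22) 0 ''
  16: (22,2) 1 'e'
  17: (2,13) 0 ''
  18: (13,5) 1 'f'
  19: (5,15) 0 ''
  20: (15,11) 2 'ga'
  21: (11,8) 1 'g'
  22: (8,0) 2 'gc'

[0, 1, 0, 4, 3, 2, 1, 1, 3, 0, 1, 1, 1, 1, 0, 0, 1, 0, 1, 0, 2, 1, 2]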